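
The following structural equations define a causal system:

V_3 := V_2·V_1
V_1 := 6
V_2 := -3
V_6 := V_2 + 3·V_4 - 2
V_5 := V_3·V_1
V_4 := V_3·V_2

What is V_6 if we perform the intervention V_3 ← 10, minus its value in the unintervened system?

-252

The intervention breaks the incoming arrows to V_3: V_3 := V_2·V_1 no longer applies, and V_3 = 10.
V_4 = V_3·V_2  [with V_3=10, V_2=-3]  = -30
V_6 = V_2 + 3·V_4 - 2  [with V_2=-3, V_4=-30]  = -95
Without intervention: V_3 = V_2·V_1  [with V_2=-3, V_1=6]  = -18; V_4 = V_3·V_2  [with V_3=-18, V_2=-3]  = 54; V_6 = V_2 + 3·V_4 - 2  [with V_2=-3, V_4=54]  = 157.
Change = -95 − 157 = -252.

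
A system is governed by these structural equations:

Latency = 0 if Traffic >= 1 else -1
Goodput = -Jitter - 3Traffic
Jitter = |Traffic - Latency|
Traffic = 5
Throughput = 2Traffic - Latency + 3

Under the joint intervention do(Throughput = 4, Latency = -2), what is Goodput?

-22

The joint intervention fixes Throughput = 4, Latency = -2, removing each variable's own equation.
Jitter = |Traffic - Latency|  [with Traffic=5, Latency=-2]  = 7
Goodput = -Jitter - 3Traffic  [with Jitter=7, Traffic=5]  = -22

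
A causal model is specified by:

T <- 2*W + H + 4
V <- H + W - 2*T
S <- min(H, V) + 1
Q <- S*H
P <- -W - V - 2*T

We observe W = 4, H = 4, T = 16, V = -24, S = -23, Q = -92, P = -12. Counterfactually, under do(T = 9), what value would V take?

-10

The intervention breaks the incoming arrows to T: T <- 2*W + H + 4 no longer applies, and T = 9.
V = H + W - 2*T  [with H=4, W=4, T=9]  = -10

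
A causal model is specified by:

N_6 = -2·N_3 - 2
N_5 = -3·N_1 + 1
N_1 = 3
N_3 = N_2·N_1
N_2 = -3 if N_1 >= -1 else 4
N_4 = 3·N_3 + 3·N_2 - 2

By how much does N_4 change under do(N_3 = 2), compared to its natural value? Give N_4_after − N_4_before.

33

The intervention breaks the incoming arrows to N_3: N_3 = N_2·N_1 no longer applies, and N_3 = 2.
N_2 = -3 if N_1 >= -1 else 4  [with N_1=3]  = -3
N_4 = 3·N_3 + 3·N_2 - 2  [with N_3=2, N_2=-3]  = -5
Without intervention: N_2 = -3 if N_1 >= -1 else 4  [with N_1=3]  = -3; N_3 = N_2·N_1  [with N_2=-3, N_1=3]  = -9; N_4 = 3·N_3 + 3·N_2 - 2  [with N_3=-9, N_2=-3]  = -38.
Change = -5 − (-38) = 33.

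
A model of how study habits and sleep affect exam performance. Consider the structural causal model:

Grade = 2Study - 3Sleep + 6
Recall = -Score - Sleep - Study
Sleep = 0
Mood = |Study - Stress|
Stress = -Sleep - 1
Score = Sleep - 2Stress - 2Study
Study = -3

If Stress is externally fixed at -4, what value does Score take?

14

The intervention breaks the incoming arrows to Stress: Stress = -Sleep - 1 no longer applies, and Stress = -4.
Score = Sleep - 2Stress - 2Study  [with Sleep=0, Stress=-4, Study=-3]  = 14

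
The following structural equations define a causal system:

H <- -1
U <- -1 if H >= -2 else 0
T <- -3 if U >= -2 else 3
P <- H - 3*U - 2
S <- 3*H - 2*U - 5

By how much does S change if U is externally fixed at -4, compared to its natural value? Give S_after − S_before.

6

The intervention breaks the incoming arrows to U: U <- -1 if H >= -2 else 0 no longer applies, and U = -4.
S = 3*H - 2*U - 5  [with H=-1, U=-4]  = 0
Without intervention: U = -1 if H >= -2 else 0  [with H=-1]  = -1; S = 3*H - 2*U - 5  [with H=-1, U=-1]  = -6.
Change = 0 − (-6) = 6.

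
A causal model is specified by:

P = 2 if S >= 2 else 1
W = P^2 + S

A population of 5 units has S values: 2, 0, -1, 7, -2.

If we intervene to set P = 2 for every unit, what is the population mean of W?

The intervention sets P=2 in all 5 units regardless of S. Recomputing W per unit gives 6, 4, 3, 11, 2; average 5.2.

5.2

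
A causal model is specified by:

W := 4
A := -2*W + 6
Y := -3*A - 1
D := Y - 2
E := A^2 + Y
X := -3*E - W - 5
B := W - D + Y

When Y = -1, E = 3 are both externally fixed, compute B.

6

Under do(Y = -1, E = 3), each intervened variable's structural equation is replaced by its fixed value.
D = Y - 2  [with Y=-1]  = -3
B = W - D + Y  [with W=4, D=-3, Y=-1]  = 6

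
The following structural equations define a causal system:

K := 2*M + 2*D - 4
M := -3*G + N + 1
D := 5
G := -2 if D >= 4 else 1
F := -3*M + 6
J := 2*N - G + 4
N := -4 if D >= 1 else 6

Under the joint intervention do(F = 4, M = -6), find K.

Under do(F = 4, M = -6), each intervened variable's structural equation is replaced by its fixed value.
K = 2*M + 2*D - 4  [with M=-6, D=5]  = -6

-6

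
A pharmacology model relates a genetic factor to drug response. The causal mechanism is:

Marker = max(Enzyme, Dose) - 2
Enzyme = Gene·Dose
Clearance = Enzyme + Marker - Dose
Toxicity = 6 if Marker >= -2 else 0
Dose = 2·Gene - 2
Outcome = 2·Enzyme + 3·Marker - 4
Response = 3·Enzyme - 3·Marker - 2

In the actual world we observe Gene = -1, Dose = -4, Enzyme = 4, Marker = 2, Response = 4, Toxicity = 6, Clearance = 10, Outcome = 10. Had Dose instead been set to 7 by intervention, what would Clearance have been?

Under do(Dose=7), the mechanism Dose = 2·Gene - 2 is discarded; Dose is fixed at 7.
Enzyme = Gene·Dose  [with Gene=-1, Dose=7]  = -7
Marker = max(Enzyme, Dose) - 2  [with Enzyme=-7, Dose=7]  = 5
Clearance = Enzyme + Marker - Dose  [with Enzyme=-7, Marker=5, Dose=7]  = -9

-9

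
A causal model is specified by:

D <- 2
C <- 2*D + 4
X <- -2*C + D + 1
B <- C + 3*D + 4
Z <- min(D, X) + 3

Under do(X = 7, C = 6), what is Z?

Setting X = 7, C = 6 by intervention discards those variables' equations.
Z = min(D, X) + 3  [with D=2, X=7]  = 5

5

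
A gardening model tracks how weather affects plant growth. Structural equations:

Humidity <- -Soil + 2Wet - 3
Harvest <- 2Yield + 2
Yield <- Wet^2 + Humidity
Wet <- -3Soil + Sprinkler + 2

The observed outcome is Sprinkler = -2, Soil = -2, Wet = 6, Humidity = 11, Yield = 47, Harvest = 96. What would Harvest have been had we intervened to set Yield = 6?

The intervention breaks the incoming arrows to Yield: Yield <- Wet^2 + Humidity no longer applies, and Yield = 6.
Harvest = 2Yield + 2  [with Yield=6]  = 14

14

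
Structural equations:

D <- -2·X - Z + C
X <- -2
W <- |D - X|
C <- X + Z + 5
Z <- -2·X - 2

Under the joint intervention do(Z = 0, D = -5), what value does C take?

The joint intervention fixes Z = 0, D = -5, removing each variable's own equation.
C = X + Z + 5  [with X=-2, Z=0]  = 3

3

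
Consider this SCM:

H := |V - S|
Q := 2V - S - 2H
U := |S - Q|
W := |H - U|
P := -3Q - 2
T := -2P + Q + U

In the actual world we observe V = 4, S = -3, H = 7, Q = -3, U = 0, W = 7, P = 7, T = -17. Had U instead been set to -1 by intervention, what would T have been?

-18

do(U=-1) replaces the equation U := |S - Q| with the constant U = -1.
H = |V - S|  [with V=4, S=-3]  = 7
Q = 2V - S - 2H  [with V=4, S=-3, H=7]  = -3
P = -3Q - 2  [with Q=-3]  = 7
T = -2P + Q + U  [with P=7, Q=-3, U=-1]  = -18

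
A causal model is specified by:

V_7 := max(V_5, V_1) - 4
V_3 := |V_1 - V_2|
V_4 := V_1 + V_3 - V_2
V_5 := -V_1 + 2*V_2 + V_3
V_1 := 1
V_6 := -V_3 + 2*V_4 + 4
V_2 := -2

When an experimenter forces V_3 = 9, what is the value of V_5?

4

do(V_3=9) replaces the equation V_3 := |V_1 - V_2| with the constant V_3 = 9.
V_5 = -V_1 + 2*V_2 + V_3  [with V_1=1, V_2=-2, V_3=9]  = 4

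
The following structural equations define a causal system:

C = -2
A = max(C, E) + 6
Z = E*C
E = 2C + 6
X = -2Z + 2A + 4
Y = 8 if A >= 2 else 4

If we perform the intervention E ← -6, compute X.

-12

Under do(E=-6), the mechanism E = 2C + 6 is discarded; E is fixed at -6.
Z = E*C  [with E=-6, C=-2]  = 12
A = max(C, E) + 6  [with C=-2, E=-6]  = 4
X = -2Z + 2A + 4  [with Z=12, A=4]  = -12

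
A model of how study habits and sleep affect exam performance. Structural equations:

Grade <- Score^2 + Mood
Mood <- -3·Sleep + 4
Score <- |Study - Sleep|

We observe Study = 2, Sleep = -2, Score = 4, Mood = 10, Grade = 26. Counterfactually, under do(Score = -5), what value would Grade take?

35

do(Score=-5) replaces the equation Score <- |Study - Sleep| with the constant Score = -5.
Mood = -3·Sleep + 4  [with Sleep=-2]  = 10
Grade = Score^2 + Mood  [with Score=-5, Mood=10]  = 35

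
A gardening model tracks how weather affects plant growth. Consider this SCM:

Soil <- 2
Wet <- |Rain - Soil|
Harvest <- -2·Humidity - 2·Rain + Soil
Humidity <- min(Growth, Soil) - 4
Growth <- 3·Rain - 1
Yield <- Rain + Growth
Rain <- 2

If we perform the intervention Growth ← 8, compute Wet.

0

Under do(Growth=8), the mechanism Growth <- 3·Rain - 1 is discarded; Growth is fixed at 8.
Since Wet is not a descendant of the intervened variable, it is unaffected.
Wet = |Rain - Soil|  [with Rain=2, Soil=2]  = 0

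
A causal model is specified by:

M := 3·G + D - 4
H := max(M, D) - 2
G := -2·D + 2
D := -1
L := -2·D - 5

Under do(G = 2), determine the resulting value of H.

Under do(G=2), the mechanism G := -2·D + 2 is discarded; G is fixed at 2.
M = 3·G + D - 4  [with G=2, D=-1]  = 1
H = max(M, D) - 2  [with M=1, D=-1]  = -1

-1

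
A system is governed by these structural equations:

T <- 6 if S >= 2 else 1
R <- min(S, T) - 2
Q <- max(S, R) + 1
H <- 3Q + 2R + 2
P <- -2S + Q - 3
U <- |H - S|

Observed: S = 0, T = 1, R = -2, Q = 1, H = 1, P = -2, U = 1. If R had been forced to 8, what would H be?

45

do(R=8) replaces the equation R <- min(S, T) - 2 with the constant R = 8.
Q = max(S, R) + 1  [with S=0, R=8]  = 9
H = 3Q + 2R + 2  [with Q=9, R=8]  = 45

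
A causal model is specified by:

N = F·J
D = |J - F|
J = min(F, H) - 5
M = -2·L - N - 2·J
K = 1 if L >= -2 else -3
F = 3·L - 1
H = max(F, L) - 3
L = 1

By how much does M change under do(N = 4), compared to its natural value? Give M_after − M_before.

-16

The intervention breaks the incoming arrows to N: N = F·J no longer applies, and N = 4.
F = 3·L - 1  [with L=1]  = 2
H = max(F, L) - 3  [with F=2, L=1]  = -1
J = min(F, H) - 5  [with F=2, H=-1]  = -6
M = -2·L - N - 2·J  [with L=1, N=4, J=-6]  = 6
Without intervention: F = 3·L - 1  [with L=1]  = 2; H = max(F, L) - 3  [with F=2, L=1]  = -1; J = min(F, H) - 5  [with F=2, H=-1]  = -6; N = F·J  [with F=2, J=-6]  = -12; M = -2·L - N - 2·J  [with L=1, N=-12, J=-6]  = 22.
Change = 6 − 22 = -16.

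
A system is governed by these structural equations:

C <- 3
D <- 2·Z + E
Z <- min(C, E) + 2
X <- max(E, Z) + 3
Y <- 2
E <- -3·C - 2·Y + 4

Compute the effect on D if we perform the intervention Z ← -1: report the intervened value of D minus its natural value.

Under do(Z=-1), the mechanism Z <- min(C, E) + 2 is discarded; Z is fixed at -1.
E = -3·C - 2·Y + 4  [with C=3, Y=2]  = -9
D = 2·Z + E  [with Z=-1, E=-9]  = -11
Without intervention: E = -3·C - 2·Y + 4  [with C=3, Y=2]  = -9; Z = min(C, E) + 2  [with C=3, E=-9]  = -7; D = 2·Z + E  [with Z=-7, E=-9]  = -23.
Change = -11 − (-23) = 12.

12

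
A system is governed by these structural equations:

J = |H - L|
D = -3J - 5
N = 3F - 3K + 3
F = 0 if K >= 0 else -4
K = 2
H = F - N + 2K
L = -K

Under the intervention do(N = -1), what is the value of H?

5

The intervention breaks the incoming arrows to N: N = 3F - 3K + 3 no longer applies, and N = -1.
F = 0 if K >= 0 else -4  [with K=2]  = 0
H = F - N + 2K  [with F=0, N=-1, K=2]  = 5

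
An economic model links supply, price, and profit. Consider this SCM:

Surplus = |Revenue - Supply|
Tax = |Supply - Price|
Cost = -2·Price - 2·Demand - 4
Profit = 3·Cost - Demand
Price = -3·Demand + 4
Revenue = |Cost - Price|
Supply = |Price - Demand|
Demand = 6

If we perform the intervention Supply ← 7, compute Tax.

21

The intervention breaks the incoming arrows to Supply: Supply = |Price - Demand| no longer applies, and Supply = 7.
Price = -3·Demand + 4  [with Demand=6]  = -14
Tax = |Supply - Price|  [with Supply=7, Price=-14]  = 21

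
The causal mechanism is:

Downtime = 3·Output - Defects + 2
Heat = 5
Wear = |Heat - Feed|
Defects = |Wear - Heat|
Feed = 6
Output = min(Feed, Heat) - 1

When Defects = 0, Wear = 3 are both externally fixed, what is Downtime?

14

The joint intervention fixes Defects = 0, Wear = 3, removing each variable's own equation.
Output = min(Feed, Heat) - 1  [with Feed=6, Heat=5]  = 4
Downtime = 3·Output - Defects + 2  [with Output=4, Defects=0]  = 14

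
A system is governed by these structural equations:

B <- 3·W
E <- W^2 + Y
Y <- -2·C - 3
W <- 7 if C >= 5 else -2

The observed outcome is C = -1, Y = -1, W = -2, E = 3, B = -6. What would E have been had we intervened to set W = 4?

15

The intervention breaks the incoming arrows to W: W <- 7 if C >= 5 else -2 no longer applies, and W = 4.
Y = -2·C - 3  [with C=-1]  = -1
E = W^2 + Y  [with W=4, Y=-1]  = 15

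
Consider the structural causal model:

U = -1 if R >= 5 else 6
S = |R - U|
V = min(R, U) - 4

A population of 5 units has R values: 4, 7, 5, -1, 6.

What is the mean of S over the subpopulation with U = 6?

4.5

E[S|U=6] averages over only the 2 units with U=6 (R = 4, -1): S = 2, 7, mean 4.5.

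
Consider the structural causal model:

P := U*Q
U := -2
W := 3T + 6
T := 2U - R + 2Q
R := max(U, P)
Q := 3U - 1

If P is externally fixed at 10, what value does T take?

do(P=10) replaces the equation P := U*Q with the constant P = 10.
Q = 3U - 1  [with U=-2]  = -7
R = max(U, P)  [with U=-2, P=10]  = 10
T = 2U - R + 2Q  [with U=-2, R=10, Q=-7]  = -28

-28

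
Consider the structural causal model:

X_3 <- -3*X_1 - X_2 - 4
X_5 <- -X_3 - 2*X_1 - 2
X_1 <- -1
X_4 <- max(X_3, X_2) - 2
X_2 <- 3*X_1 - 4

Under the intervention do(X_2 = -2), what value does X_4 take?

-1

Under do(X_2=-2), the mechanism X_2 <- 3*X_1 - 4 is discarded; X_2 is fixed at -2.
X_3 = -3*X_1 - X_2 - 4  [with X_1=-1, X_2=-2]  = 1
X_4 = max(X_3, X_2) - 2  [with X_3=1, X_2=-2]  = -1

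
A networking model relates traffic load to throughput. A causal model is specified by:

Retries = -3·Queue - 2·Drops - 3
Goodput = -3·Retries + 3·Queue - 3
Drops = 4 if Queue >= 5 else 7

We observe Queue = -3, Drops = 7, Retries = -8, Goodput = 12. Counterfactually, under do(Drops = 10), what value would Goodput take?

30

Under do(Drops=10), the mechanism Drops = 4 if Queue >= 5 else 7 is discarded; Drops is fixed at 10.
Retries = -3·Queue - 2·Drops - 3  [with Queue=-3, Drops=10]  = -14
Goodput = -3·Retries + 3·Queue - 3  [with Retries=-14, Queue=-3]  = 30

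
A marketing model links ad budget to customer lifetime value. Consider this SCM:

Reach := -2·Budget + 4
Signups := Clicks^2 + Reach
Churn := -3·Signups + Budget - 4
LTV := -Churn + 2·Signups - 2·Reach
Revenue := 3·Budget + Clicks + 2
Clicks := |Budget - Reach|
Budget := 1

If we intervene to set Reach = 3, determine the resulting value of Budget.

Under do(Reach=3), the mechanism Reach := -2·Budget + 4 is discarded; Reach is fixed at 3.
Budget is not downstream of the intervention, so its value is determined by the original equations.

1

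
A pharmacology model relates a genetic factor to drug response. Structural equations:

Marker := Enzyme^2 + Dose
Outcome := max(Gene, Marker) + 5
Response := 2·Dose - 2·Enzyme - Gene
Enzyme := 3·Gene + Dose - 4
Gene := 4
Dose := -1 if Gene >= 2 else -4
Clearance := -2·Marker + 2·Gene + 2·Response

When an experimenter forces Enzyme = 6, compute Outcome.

The intervention breaks the incoming arrows to Enzyme: Enzyme := 3·Gene + Dose - 4 no longer applies, and Enzyme = 6.
Dose = -1 if Gene >= 2 else -4  [with Gene=4]  = -1
Marker = Enzyme^2 + Dose  [with Enzyme=6, Dose=-1]  = 35
Outcome = max(Gene, Marker) + 5  [with Gene=4, Marker=35]  = 40

40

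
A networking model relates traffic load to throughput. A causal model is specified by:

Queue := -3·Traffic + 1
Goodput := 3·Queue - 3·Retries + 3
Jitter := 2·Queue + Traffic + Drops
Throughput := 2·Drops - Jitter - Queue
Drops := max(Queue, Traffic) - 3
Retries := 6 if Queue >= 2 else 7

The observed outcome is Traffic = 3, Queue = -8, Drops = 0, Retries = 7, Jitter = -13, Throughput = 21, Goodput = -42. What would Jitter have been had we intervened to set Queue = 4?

do(Queue=4) replaces the equation Queue := -3·Traffic + 1 with the constant Queue = 4.
Drops = max(Queue, Traffic) - 3  [with Queue=4, Traffic=3]  = 1
Jitter = 2·Queue + Traffic + Drops  [with Queue=4, Traffic=3, Drops=1]  = 12

12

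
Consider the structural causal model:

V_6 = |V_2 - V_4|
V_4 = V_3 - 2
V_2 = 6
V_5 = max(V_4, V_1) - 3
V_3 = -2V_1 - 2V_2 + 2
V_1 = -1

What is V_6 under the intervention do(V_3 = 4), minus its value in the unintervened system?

-12

The intervention breaks the incoming arrows to V_3: V_3 = -2V_1 - 2V_2 + 2 no longer applies, and V_3 = 4.
V_4 = V_3 - 2  [with V_3=4]  = 2
V_6 = |V_2 - V_4|  [with V_2=6, V_4=2]  = 4
Without intervention: V_3 = -2V_1 - 2V_2 + 2  [with V_1=-1, V_2=6]  = -8; V_4 = V_3 - 2  [with V_3=-8]  = -10; V_6 = |V_2 - V_4|  [with V_2=6, V_4=-10]  = 16.
Change = 4 − 16 = -12.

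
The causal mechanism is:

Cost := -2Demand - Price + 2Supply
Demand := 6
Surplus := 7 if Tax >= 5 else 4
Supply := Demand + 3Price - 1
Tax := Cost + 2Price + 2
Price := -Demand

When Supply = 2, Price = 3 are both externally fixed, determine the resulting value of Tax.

Setting Supply = 2, Price = 3 by intervention discards those variables' equations.
Cost = -2Demand - Price + 2Supply  [with Demand=6, Price=3, Supply=2]  = -11
Tax = Cost + 2Price + 2  [with Cost=-11, Price=3]  = -3

-3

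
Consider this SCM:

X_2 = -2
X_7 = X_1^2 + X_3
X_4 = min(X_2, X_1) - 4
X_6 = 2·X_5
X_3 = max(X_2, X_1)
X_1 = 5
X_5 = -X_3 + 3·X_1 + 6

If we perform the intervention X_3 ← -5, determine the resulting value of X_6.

The intervention breaks the incoming arrows to X_3: X_3 = max(X_2, X_1) no longer applies, and X_3 = -5.
X_5 = -X_3 + 3·X_1 + 6  [with X_3=-5, X_1=5]  = 26
X_6 = 2·X_5  [with X_5=26]  = 52

52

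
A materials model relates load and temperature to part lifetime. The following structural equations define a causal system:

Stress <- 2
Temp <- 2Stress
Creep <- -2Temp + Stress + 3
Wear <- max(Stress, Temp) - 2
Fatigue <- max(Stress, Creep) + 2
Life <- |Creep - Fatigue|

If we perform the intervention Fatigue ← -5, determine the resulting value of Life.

The intervention breaks the incoming arrows to Fatigue: Fatigue <- max(Stress, Creep) + 2 no longer applies, and Fatigue = -5.
Temp = 2Stress  [with Stress=2]  = 4
Creep = -2Temp + Stress + 3  [with Temp=4, Stress=2]  = -3
Life = |Creep - Fatigue|  [with Creep=-3, Fatigue=-5]  = 2

2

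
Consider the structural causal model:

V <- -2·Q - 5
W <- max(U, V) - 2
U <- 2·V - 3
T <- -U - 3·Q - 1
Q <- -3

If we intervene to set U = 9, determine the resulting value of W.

do(U=9) replaces the equation U <- 2·V - 3 with the constant U = 9.
V = -2·Q - 5  [with Q=-3]  = 1
W = max(U, V) - 2  [with U=9, V=1]  = 7

7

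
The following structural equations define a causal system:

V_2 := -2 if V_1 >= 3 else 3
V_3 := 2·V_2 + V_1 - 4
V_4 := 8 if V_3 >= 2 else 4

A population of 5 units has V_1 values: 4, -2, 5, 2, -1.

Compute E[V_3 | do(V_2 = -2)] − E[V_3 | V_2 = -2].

-2.9

Under do(V_2=-2), V_2's equation is replaced by V_2=-2 for every unit. Per-unit V_3: -4, -10, -3, -6, -9. Mean = -6.4.
E[V_3|V_2=-2] averages over only the 2 units with V_2=-2 (V_1 = 4, 5): V_3 = -4, -3, mean -3.5.
Difference = -6.4 − (-3.5) = -2.9.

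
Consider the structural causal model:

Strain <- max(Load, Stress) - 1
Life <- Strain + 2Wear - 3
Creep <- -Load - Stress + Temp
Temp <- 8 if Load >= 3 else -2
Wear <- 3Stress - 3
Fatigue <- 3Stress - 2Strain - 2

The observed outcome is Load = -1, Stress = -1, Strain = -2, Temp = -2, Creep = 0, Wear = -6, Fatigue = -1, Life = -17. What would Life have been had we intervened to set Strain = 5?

-10

The intervention breaks the incoming arrows to Strain: Strain <- max(Load, Stress) - 1 no longer applies, and Strain = 5.
Wear = 3Stress - 3  [with Stress=-1]  = -6
Life = Strain + 2Wear - 3  [with Strain=5, Wear=-6]  = -10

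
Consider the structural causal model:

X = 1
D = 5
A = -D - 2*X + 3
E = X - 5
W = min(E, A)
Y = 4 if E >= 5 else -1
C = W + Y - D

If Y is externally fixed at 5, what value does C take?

Intervening sets Y = 5 and removes its equation (Y = 4 if E >= 5 else -1).
A = -D - 2*X + 3  [with D=5, X=1]  = -4
E = X - 5  [with X=1]  = -4
W = min(E, A)  [with E=-4, A=-4]  = -4
C = W + Y - D  [with W=-4, Y=5, D=5]  = -4

-4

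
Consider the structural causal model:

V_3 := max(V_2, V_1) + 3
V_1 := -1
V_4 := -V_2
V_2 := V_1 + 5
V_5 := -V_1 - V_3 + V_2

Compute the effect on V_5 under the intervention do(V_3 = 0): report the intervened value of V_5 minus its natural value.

do(V_3=0) replaces the equation V_3 := max(V_2, V_1) + 3 with the constant V_3 = 0.
V_2 = V_1 + 5  [with V_1=-1]  = 4
V_5 = -V_1 - V_3 + V_2  [with V_1=-1, V_3=0, V_2=4]  = 5
Without intervention: V_2 = V_1 + 5  [with V_1=-1]  = 4; V_3 = max(V_2, V_1) + 3  [with V_2=4, V_1=-1]  = 7; V_5 = -V_1 - V_3 + V_2  [with V_1=-1, V_3=7, V_2=4]  = -2.
Change = 5 − (-2) = 7.

7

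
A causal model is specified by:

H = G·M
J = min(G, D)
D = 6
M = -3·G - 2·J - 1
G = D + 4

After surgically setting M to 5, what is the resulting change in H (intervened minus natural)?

480

Intervening sets M = 5 and removes its equation (M = -3·G - 2·J - 1).
G = D + 4  [with D=6]  = 10
H = G·M  [with G=10, M=5]  = 50
Without intervention: G = D + 4  [with D=6]  = 10; J = min(G, D)  [with G=10, D=6]  = 6; M = -3·G - 2·J - 1  [with G=10, J=6]  = -43; H = G·M  [with G=10, M=-43]  = -430.
Change = 50 − (-430) = 480.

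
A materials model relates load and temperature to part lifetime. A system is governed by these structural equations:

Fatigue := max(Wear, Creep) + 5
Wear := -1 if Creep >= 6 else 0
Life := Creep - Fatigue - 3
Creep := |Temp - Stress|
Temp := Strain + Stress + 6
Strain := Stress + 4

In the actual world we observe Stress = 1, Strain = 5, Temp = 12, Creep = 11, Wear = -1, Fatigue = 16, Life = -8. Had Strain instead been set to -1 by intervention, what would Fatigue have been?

10

Under do(Strain=-1), the mechanism Strain := Stress + 4 is discarded; Strain is fixed at -1.
Temp = Strain + Stress + 6  [with Strain=-1, Stress=1]  = 6
Creep = |Temp - Stress|  [with Temp=6, Stress=1]  = 5
Wear = -1 if Creep >= 6 else 0  [with Creep=5]  = 0
Fatigue = max(Wear, Creep) + 5  [with Wear=0, Creep=5]  = 10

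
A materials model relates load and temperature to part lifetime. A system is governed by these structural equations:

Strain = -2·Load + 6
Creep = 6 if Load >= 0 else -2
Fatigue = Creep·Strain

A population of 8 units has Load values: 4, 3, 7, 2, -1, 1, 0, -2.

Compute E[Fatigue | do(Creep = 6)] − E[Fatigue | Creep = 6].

13

Under do(Creep=6), Creep's equation is replaced by Creep=6 for every unit. Per-unit Fatigue: -12, 0, -48, 12, 48, 24, 36, 60. Mean = 15.
Observing Creep=6 restricts to units where Creep's equation naturally yields 6: Load ∈ {4, 3, 7, 2, 1, 0}. In that subpopulation Fatigue = -12, 0, -48, 12, 24, 36, mean 2.
Difference = 15 − 2 = 13.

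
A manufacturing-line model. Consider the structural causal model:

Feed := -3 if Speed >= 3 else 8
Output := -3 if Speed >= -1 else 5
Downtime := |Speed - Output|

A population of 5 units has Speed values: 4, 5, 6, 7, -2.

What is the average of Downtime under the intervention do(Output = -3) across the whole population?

Every unit gets Output=-3 under the intervention. Downtime values become 7, 8, 9, 10, 1; E[Downtime|do(Output=-3)] = 7.

7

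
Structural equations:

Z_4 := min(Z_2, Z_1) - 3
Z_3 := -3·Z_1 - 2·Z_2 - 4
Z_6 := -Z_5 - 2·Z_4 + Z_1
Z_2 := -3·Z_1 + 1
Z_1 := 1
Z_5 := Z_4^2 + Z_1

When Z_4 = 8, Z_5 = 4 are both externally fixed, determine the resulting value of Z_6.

-19

The joint intervention fixes Z_4 = 8, Z_5 = 4, removing each variable's own equation.
Z_6 = -Z_5 - 2·Z_4 + Z_1  [with Z_5=4, Z_4=8, Z_1=1]  = -19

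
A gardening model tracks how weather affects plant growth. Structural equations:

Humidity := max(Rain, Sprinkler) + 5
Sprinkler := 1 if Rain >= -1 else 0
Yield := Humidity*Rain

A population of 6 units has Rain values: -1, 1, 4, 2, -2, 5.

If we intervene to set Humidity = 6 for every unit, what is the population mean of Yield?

9

Every unit gets Humidity=6 under the intervention. Yield values become -6, 6, 24, 12, -12, 30; E[Yield|do(Humidity=6)] = 9.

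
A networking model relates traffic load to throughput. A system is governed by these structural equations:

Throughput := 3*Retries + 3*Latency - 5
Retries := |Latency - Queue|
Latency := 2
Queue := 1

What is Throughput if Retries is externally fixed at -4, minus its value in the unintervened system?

-15

The intervention breaks the incoming arrows to Retries: Retries := |Latency - Queue| no longer applies, and Retries = -4.
Throughput = 3*Retries + 3*Latency - 5  [with Retries=-4, Latency=2]  = -11
Without intervention: Retries = |Latency - Queue|  [with Latency=2, Queue=1]  = 1; Throughput = 3*Retries + 3*Latency - 5  [with Retries=1, Latency=2]  = 4.
Change = -11 − 4 = -15.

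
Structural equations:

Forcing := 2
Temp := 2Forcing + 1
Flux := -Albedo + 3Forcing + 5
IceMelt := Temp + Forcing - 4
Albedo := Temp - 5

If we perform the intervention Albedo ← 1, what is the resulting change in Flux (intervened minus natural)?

-1

Intervening sets Albedo = 1 and removes its equation (Albedo := Temp - 5).
Flux = -Albedo + 3Forcing + 5  [with Albedo=1, Forcing=2]  = 10
Without intervention: Temp = 2Forcing + 1  [with Forcing=2]  = 5; Albedo = Temp - 5  [with Temp=5]  = 0; Flux = -Albedo + 3Forcing + 5  [with Albedo=0, Forcing=2]  = 11.
Change = 10 − 11 = -1.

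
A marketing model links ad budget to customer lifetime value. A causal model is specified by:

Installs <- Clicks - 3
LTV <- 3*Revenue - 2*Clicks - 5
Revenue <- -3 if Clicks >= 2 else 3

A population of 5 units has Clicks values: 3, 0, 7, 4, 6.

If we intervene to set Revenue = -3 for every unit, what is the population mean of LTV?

-22

Under do(Revenue=-3), Revenue's equation is replaced by Revenue=-3 for every unit. Per-unit LTV: -20, -14, -28, -22, -26. Mean = -22.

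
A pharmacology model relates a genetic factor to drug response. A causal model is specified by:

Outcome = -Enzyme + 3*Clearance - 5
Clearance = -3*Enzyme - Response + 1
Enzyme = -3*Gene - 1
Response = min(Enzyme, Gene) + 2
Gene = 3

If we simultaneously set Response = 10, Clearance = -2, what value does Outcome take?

-1

Setting Response = 10, Clearance = -2 by intervention discards those variables' equations.
Enzyme = -3*Gene - 1  [with Gene=3]  = -10
Outcome = -Enzyme + 3*Clearance - 5  [with Enzyme=-10, Clearance=-2]  = -1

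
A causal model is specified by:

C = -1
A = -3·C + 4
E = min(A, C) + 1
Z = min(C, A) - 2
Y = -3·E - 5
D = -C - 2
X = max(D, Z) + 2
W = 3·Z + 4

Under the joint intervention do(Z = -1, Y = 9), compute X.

Under do(Z = -1, Y = 9), each intervened variable's structural equation is replaced by its fixed value.
D = -C - 2  [with C=-1]  = -1
X = max(D, Z) + 2  [with D=-1, Z=-1]  = 1

1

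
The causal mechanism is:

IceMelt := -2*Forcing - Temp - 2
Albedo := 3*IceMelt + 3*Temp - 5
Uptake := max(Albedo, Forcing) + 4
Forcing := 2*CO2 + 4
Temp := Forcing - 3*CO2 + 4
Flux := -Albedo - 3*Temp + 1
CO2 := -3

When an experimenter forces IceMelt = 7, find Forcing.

The intervention breaks the incoming arrows to IceMelt: IceMelt := -2*Forcing - Temp - 2 no longer applies, and IceMelt = 7.
Since Forcing is not a descendant of the intervened variable, it is unaffected.
Forcing = 2*CO2 + 4  [with CO2=-3]  = -2

-2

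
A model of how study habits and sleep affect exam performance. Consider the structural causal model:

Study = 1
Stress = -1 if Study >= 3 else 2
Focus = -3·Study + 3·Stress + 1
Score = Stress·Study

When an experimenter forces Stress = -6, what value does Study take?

Under do(Stress=-6), the mechanism Stress = -1 if Study >= 3 else 2 is discarded; Stress is fixed at -6.
Study is not downstream of the intervention, so its value is determined by the original equations.

1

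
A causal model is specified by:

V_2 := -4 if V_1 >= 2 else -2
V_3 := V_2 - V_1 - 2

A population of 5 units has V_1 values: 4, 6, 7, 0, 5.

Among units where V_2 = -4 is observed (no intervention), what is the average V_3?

Conditioning on V_2=-4 selects the 4 unit(s) with V_1 ∈ {4, 6, 7, 5}. Their V_3 values: -10, -12, -13, -11. Mean = -11.5.

-11.5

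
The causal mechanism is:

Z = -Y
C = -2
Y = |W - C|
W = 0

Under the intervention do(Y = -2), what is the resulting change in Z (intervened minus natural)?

The intervention breaks the incoming arrows to Y: Y = |W - C| no longer applies, and Y = -2.
Z = -Y  [with Y=-2]  = 2
Without intervention: Y = |W - C|  [with W=0, C=-2]  = 2; Z = -Y  [with Y=2]  = -2.
Change = 2 − (-2) = 4.

4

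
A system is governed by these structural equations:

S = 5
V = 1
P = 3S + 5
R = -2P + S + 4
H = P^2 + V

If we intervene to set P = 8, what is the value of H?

do(P=8) replaces the equation P = 3S + 5 with the constant P = 8.
H = P^2 + V  [with P=8, V=1]  = 65

65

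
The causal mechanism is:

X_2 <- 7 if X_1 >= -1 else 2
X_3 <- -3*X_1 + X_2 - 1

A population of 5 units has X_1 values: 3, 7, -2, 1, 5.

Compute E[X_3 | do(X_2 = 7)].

-2.4

The intervention sets X_2=7 in all 5 units regardless of X_1. Recomputing X_3 per unit gives -3, -15, 12, 3, -9; average -2.4.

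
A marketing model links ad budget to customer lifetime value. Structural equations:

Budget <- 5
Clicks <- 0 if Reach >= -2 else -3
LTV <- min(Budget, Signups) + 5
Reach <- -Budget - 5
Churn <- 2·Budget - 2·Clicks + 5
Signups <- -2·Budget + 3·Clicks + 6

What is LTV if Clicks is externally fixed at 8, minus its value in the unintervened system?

18

The intervention breaks the incoming arrows to Clicks: Clicks <- 0 if Reach >= -2 else -3 no longer applies, and Clicks = 8.
Signups = -2·Budget + 3·Clicks + 6  [with Budget=5, Clicks=8]  = 20
LTV = min(Budget, Signups) + 5  [with Budget=5, Signups=20]  = 10
Without intervention: Reach = -Budget - 5  [with Budget=5]  = -10; Clicks = 0 if Reach >= -2 else -3  [with Reach=-10]  = -3; Signups = -2·Budget + 3·Clicks + 6  [with Budget=5, Clicks=-3]  = -13; LTV = min(Budget, Signups) + 5  [with Budget=5, Signups=-13]  = -8.
Change = 10 − (-8) = 18.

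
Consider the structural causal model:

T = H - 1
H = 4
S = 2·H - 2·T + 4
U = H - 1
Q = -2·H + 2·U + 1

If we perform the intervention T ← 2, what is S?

8

do(T=2) replaces the equation T = H - 1 with the constant T = 2.
S = 2·H - 2·T + 4  [with H=4, T=2]  = 8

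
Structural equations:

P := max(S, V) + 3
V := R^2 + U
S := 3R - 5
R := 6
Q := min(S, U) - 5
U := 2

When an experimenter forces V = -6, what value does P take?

do(V=-6) replaces the equation V := R^2 + U with the constant V = -6.
S = 3R - 5  [with R=6]  = 13
P = max(S, V) + 3  [with S=13, V=-6]  = 16

16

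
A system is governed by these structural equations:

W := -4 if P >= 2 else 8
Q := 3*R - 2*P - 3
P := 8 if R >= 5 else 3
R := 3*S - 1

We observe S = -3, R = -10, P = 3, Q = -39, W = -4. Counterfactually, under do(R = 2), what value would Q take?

Under do(R=2), the mechanism R := 3*S - 1 is discarded; R is fixed at 2.
P = 8 if R >= 5 else 3  [with R=2]  = 3
Q = 3*R - 2*P - 3  [with R=2, P=3]  = -3

-3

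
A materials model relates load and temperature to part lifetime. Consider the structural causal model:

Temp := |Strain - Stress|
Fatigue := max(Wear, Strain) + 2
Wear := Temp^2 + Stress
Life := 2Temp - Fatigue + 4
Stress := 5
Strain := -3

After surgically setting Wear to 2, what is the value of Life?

Under do(Wear=2), the mechanism Wear := Temp^2 + Stress is discarded; Wear is fixed at 2.
Temp = |Strain - Stress|  [with Strain=-3, Stress=5]  = 8
Fatigue = max(Wear, Strain) + 2  [with Wear=2, Strain=-3]  = 4
Life = 2Temp - Fatigue + 4  [with Temp=8, Fatigue=4]  = 16

16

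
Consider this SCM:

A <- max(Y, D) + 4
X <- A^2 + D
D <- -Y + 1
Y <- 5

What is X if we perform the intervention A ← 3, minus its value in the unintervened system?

The intervention breaks the incoming arrows to A: A <- max(Y, D) + 4 no longer applies, and A = 3.
D = -Y + 1  [with Y=5]  = -4
X = A^2 + D  [with A=3, D=-4]  = 5
Without intervention: D = -Y + 1  [with Y=5]  = -4; A = max(Y, D) + 4  [with Y=5, D=-4]  = 9; X = A^2 + D  [with A=9, D=-4]  = 77.
Change = 5 − 77 = -72.

-72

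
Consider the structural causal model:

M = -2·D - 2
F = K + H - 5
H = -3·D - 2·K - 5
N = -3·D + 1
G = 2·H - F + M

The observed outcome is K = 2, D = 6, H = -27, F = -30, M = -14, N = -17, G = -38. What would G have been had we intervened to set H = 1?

-10

The intervention breaks the incoming arrows to H: H = -3·D - 2·K - 5 no longer applies, and H = 1.
F = K + H - 5  [with K=2, H=1]  = -2
M = -2·D - 2  [with D=6]  = -14
G = 2·H - F + M  [with H=1, F=-2, M=-14]  = -10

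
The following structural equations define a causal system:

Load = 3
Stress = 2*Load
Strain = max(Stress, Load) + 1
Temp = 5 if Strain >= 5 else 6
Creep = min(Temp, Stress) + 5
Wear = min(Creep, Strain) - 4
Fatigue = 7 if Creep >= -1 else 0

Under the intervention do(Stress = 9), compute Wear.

6

Under do(Stress=9), the mechanism Stress = 2*Load is discarded; Stress is fixed at 9.
Strain = max(Stress, Load) + 1  [with Stress=9, Load=3]  = 10
Temp = 5 if Strain >= 5 else 6  [with Strain=10]  = 5
Creep = min(Temp, Stress) + 5  [with Temp=5, Stress=9]  = 10
Wear = min(Creep, Strain) - 4  [with Creep=10, Strain=10]  = 6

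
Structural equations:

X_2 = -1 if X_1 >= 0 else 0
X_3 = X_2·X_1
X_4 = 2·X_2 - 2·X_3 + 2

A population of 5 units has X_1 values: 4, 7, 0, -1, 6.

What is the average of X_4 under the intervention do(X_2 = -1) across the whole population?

Every unit gets X_2=-1 under the intervention. X_4 values become 8, 14, 0, -2, 12; E[X_4|do(X_2=-1)] = 6.4.

6.4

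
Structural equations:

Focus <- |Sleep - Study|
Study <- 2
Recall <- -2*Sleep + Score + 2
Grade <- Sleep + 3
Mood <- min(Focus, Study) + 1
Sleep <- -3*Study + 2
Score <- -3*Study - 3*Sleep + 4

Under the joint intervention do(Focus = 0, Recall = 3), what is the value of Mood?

1

The joint intervention fixes Focus = 0, Recall = 3, removing each variable's own equation.
Mood = min(Focus, Study) + 1  [with Focus=0, Study=2]  = 1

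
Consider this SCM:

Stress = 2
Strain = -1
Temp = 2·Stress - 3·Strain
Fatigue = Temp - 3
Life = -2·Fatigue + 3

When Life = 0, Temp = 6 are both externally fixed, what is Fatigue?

Under do(Life = 0, Temp = 6), each intervened variable's structural equation is replaced by its fixed value.
Fatigue = Temp - 3  [with Temp=6]  = 3

3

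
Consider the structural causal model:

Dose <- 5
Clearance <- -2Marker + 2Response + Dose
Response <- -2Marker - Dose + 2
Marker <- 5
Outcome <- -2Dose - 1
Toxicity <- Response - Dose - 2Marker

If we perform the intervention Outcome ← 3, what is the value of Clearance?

do(Outcome=3) replaces the equation Outcome <- -2Dose - 1 with the constant Outcome = 3.
Since Clearance is not a descendant of the intervened variable, it is unaffected.
Response = -2Marker - Dose + 2  [with Marker=5, Dose=5]  = -13
Clearance = -2Marker + 2Response + Dose  [with Marker=5, Response=-13, Dose=5]  = -31

-31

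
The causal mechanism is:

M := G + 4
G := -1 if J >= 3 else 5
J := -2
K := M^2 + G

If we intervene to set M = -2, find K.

The intervention breaks the incoming arrows to M: M := G + 4 no longer applies, and M = -2.
G = -1 if J >= 3 else 5  [with J=-2]  = 5
K = M^2 + G  [with M=-2, G=5]  = 9

9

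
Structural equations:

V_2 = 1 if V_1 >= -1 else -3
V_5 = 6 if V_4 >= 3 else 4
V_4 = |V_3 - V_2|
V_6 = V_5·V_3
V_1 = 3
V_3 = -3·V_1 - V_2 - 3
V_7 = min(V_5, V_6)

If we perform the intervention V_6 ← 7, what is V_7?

Intervening sets V_6 = 7 and removes its equation (V_6 = V_5·V_3).
V_2 = 1 if V_1 >= -1 else -3  [with V_1=3]  = 1
V_3 = -3·V_1 - V_2 - 3  [with V_1=3, V_2=1]  = -13
V_4 = |V_3 - V_2|  [with V_3=-13, V_2=1]  = 14
V_5 = 6 if V_4 >= 3 else 4  [with V_4=14]  = 6
V_7 = min(V_5, V_6)  [with V_5=6, V_6=7]  = 6

6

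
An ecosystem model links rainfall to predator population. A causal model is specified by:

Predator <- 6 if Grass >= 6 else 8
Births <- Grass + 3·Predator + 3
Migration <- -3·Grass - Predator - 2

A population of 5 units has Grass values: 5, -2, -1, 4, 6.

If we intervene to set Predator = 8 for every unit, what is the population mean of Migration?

-17.2

The intervention sets Predator=8 in all 5 units regardless of Grass. Recomputing Migration per unit gives -25, -4, -7, -22, -28; average -17.2.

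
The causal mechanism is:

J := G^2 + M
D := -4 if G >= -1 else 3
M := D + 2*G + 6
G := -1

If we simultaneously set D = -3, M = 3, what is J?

Setting D = -3, M = 3 by intervention discards those variables' equations.
J = G^2 + M  [with G=-1, M=3]  = 4

4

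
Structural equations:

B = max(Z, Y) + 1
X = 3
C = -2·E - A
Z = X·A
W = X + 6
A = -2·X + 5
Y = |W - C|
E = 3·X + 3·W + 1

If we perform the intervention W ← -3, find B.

3

do(W=-3) replaces the equation W = X + 6 with the constant W = -3.
E = 3·X + 3·W + 1  [with X=3, W=-3]  = 1
A = -2·X + 5  [with X=3]  = -1
C = -2·E - A  [with E=1, A=-1]  = -1
Y = |W - C|  [with W=-3, C=-1]  = 2
Z = X·A  [with X=3, A=-1]  = -3
B = max(Z, Y) + 1  [with Z=-3, Y=2]  = 3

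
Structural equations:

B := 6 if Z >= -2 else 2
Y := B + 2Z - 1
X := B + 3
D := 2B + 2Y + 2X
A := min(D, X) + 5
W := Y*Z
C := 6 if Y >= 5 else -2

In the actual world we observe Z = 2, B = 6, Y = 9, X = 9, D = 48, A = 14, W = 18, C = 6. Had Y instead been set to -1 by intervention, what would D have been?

28

do(Y=-1) replaces the equation Y := B + 2Z - 1 with the constant Y = -1.
B = 6 if Z >= -2 else 2  [with Z=2]  = 6
X = B + 3  [with B=6]  = 9
D = 2B + 2Y + 2X  [with B=6, Y=-1, X=9]  = 28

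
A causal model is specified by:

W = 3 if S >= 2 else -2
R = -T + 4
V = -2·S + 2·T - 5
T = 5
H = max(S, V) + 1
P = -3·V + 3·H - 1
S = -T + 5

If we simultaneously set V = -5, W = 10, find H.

1

The joint intervention fixes V = -5, W = 10, removing each variable's own equation.
S = -T + 5  [with T=5]  = 0
H = max(S, V) + 1  [with S=0, V=-5]  = 1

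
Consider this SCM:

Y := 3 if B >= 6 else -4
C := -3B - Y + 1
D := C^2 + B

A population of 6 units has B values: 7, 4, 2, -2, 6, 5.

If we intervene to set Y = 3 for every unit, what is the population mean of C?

The intervention sets Y=3 in all 6 units regardless of B. Recomputing C per unit gives -23, -14, -8, 4, -20, -17; average -13.

-13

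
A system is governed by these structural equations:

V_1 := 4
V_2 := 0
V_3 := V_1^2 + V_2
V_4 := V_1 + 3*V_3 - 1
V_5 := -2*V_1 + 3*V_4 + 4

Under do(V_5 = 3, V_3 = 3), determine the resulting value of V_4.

12

Under do(V_5 = 3, V_3 = 3), each intervened variable's structural equation is replaced by its fixed value.
V_4 = V_1 + 3*V_3 - 1  [with V_1=4, V_3=3]  = 12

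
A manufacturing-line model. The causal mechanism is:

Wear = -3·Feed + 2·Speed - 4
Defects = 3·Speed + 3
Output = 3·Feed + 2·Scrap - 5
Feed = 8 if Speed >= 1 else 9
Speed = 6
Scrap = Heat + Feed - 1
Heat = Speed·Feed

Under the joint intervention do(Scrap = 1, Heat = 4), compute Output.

Under do(Scrap = 1, Heat = 4), each intervened variable's structural equation is replaced by its fixed value.
Feed = 8 if Speed >= 1 else 9  [with Speed=6]  = 8
Output = 3·Feed + 2·Scrap - 5  [with Feed=8, Scrap=1]  = 21

21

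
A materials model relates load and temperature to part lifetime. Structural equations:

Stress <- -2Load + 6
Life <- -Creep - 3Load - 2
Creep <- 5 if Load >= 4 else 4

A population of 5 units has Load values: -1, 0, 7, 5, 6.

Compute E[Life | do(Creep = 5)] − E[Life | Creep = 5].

7.8

do(Creep=5) breaks Creep's dependence on Load. With Creep=5 fixed, Life across the units is -4, -7, -28, -22, -25, mean -17.2.
Conditioning on Creep=5 selects the 3 unit(s) with Load ∈ {7, 5, 6}. Their Life values: -28, -22, -25. Mean = -25.
Difference = -17.2 − (-25) = 7.8.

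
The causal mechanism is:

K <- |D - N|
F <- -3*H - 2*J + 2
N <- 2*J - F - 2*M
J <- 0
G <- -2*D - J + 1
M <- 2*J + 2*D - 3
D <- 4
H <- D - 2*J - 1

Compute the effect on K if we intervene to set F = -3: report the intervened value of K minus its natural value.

4

Under do(F=-3), the mechanism F <- -3*H - 2*J + 2 is discarded; F is fixed at -3.
M = 2*J + 2*D - 3  [with J=0, D=4]  = 5
N = 2*J - F - 2*M  [with J=0, F=-3, M=5]  = -7
K = |D - N|  [with D=4, N=-7]  = 11
Without intervention: M = 2*J + 2*D - 3  [with J=0, D=4]  = 5; H = D - 2*J - 1  [with D=4, J=0]  = 3; F = -3*H - 2*J + 2  [with H=3, J=0]  = -7; N = 2*J - F - 2*M  [with J=0, F=-7, M=5]  = -3; K = |D - N|  [with D=4, N=-3]  = 7.
Change = 11 − 7 = 4.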